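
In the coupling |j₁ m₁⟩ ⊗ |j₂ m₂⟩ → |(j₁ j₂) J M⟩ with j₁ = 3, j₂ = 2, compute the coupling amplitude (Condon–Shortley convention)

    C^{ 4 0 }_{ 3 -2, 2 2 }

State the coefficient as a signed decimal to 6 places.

-0.377964

√[9·1!5!3!/10! · 1!5!4!0!4!4!] = √(20736/7)
  +(−1)^1/∏(1,0,4,3,1,0)! = -1/144  (running -1/144)
⟨..|..⟩ = √(20736/7)·(-1/144) = -0.377964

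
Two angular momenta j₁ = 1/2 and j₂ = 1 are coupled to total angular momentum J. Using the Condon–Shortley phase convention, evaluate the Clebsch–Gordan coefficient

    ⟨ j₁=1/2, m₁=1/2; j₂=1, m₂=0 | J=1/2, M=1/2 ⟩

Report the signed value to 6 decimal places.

j₁+j₂−J=1  J+j₁−j₂=0  J−j₁+j₂=1  j₁+j₂+J+1=3
(j₁±m₁, j₂±m₂, J±M) = (1,0,1,1,1,0)
P² = 1/3
sum k=0..0:
  [0] +1/1 = 1
S = 1
C² = P²·S² = 1/3 ; C = +0.577350

+0.577350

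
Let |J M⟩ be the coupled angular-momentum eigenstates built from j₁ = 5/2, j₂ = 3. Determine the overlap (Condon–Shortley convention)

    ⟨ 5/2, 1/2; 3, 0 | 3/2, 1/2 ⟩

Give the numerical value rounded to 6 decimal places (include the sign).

j₁+j₂−J=4  J+j₁−j₂=1  J−j₁+j₂=2  j₁+j₂+J+1=8
(j₁±m₁, j₂±m₂, J±M) = (3,2,3,3,2,1)
P² = 144/35
sum k=1..2:
  [1] −1/12 = -1/12
  [2] +1/4 = 1/4
S = 1/6
C² = P²·S² = 4/35 ; C = +0.338062

+√(4/35) ≈ +0.338062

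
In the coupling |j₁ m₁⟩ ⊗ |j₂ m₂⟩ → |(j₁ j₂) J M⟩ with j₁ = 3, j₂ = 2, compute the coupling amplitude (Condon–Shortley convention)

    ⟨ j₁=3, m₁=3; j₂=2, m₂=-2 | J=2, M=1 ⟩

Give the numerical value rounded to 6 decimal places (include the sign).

+√(5/14) = +0.597614

j₁+j₂−J=3  J+j₁−j₂=3  J−j₁+j₂=1  j₁+j₂+J+1=8
(j₁±m₁, j₂±m₂, J±M) = (6,0,0,4,3,1)
P² = 3240/7
sum k=0..0:
  [0] +1/36 = 1/36
S = 1/36
C² = P²·S² = 5/14 ; C = +0.597614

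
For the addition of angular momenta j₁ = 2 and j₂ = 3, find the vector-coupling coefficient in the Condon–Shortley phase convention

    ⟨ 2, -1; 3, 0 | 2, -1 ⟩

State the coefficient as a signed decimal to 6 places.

+0.534522

√[5·3!1!3!/8! · 1!3!3!3!1!3!] = √(81/14)
  +(−1)^2/∏(2,1,1,1,0,2)! = 1/4  (running 1/4)
  +(−1)^3/∏(3,0,0,0,1,3)! = -1/36  (running 2/9)
⟨..|..⟩ = √(81/14)·(2/9) = +0.534522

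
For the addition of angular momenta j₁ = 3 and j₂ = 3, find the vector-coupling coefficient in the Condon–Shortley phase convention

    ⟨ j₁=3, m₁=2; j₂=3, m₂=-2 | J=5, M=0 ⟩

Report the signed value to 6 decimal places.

+0.436436  (= +√(4/21))

j₁+j₂−J=1  J+j₁−j₂=5  J−j₁+j₂=5  j₁+j₂+J+1=12
(j₁±m₁, j₂±m₂, J±M) = (5,1,1,5,5,5)
P² = 480000/7
sum k=0..1:
  [0] +1/576 = 1/576
  [1] −1/14400 = -1/14400
S = 1/600
C² = P²·S² = 4/21 ; C = +0.436436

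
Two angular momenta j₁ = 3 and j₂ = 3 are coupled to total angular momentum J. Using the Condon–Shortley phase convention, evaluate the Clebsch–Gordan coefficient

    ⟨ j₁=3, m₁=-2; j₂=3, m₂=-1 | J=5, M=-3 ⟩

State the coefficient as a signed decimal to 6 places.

−√(1/6) ≈ -0.408248

triangle: 1!*5!*5!/12! = 14400/479001600
(j±m)!: 1!*5!*2!*4!*2!*8! = 464486400
prefactor² = (2J+1)*Δ*N² = 153600
  k=0: +1/(0!*1!*5!*2!*0!*3!) = 1/1440
  k=1: −1/(1!*0!*4!*1!*1!*4!) = -1/576
Σ = -1/960  ⇒  CG² = 153600*(-1/960)² = 1/6
CG = −√(1/6) = -0.408248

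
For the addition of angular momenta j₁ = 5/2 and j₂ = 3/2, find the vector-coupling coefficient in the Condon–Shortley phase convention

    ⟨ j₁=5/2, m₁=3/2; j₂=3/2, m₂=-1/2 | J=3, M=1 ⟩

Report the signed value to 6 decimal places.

+0.639010  (= +√(49/120))

triangle: 1!·4!·2!/8! = 48/40320
(j±m)!: 4!·1!·1!·2!·4!·2! = 2304
prefactor² = (2J+1)·Δ·N² = 96/5
  k=0: +1/(0!·1!·1!·1!·3!·1!) = 1/6
  k=1: −1/(1!·0!·0!·0!·4!·2!) = -1/48
Σ = 7/48  ⇒  CG² = 96/5·7/48² = 49/120
CG = +√(49/120) = +0.639010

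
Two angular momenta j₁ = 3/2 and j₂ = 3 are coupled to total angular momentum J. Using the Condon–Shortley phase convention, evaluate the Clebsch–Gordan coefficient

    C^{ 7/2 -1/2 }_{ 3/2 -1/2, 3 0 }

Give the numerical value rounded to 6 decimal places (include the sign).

triangle: 1!*2!*5!/9! = 240/362880
(j±m)!: 1!*2!*3!*3!*3!*4! = 10368
prefactor² = (2J+1)*Δ*N² = 384/7
  k=0: +1/(0!*1!*2!*3!*0!*2!) = 1/24
  k=1: −1/(1!*0!*1!*2!*1!*3!) = -1/12
Σ = -1/24  ⇒  CG² = 384/7*(-1/24)² = 2/21
CG = −√(2/21) = -0.308607

-0.308607  (= −√(2/21))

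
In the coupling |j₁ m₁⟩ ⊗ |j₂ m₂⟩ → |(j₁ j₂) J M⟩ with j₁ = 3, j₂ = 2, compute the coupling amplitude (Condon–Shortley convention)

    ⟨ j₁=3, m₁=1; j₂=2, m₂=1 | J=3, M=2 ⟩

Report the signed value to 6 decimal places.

triangle: 2!·4!·2!/9! = 96/362880
(j±m)!: 4!·2!·3!·1!·5!·1! = 34560
prefactor² = (2J+1)·Δ·N² = 64
  k=1: −1/(1!·1!·1!·2!·3!·0!) = -1/12
  k=2: +1/(2!·0!·0!·1!·4!·1!) = 1/48
Σ = -1/16  ⇒  CG² = 64·(-1/16)² = 1/4
CG = −√(1/4) = -0.500000

-0.500000  (= −√(1/4))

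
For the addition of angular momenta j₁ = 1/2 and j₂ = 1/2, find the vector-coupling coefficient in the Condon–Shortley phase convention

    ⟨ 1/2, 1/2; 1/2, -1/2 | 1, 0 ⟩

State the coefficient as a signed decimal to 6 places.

j₁+j₂−J=0  J+j₁−j₂=1  J−j₁+j₂=1  j₁+j₂+J+1=3
(j₁±m₁, j₂±m₂, J±M) = (1,0,0,1,1,1)
P² = 1/2
sum k=0..0:
  [0] +1/1 = 1
S = 1
C² = P²·S² = 1/2 ; C = +0.707107

+0.707107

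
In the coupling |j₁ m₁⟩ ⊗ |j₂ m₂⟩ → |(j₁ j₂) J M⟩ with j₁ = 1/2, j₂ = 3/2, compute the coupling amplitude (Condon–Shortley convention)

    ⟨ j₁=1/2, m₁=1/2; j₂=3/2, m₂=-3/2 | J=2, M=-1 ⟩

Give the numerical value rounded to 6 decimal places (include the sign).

√[5·0!1!3!/5! · 1!0!0!3!1!3!] = √(9)
  +(−1)^0/∏(0,0,0,0,1,3)! = 1/6  (running 1/6)
⟨..|..⟩ = √(9)·(1/6) = +0.500000

+0.500000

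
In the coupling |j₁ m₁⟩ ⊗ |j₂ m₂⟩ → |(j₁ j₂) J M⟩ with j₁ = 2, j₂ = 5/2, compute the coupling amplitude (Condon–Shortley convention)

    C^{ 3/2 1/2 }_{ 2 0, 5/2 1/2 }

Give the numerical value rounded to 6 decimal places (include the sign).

triangle: 3!×1!×2!/7! = 12/5040
(j±m)!: 2!×2!×3!×2!×2!×1! = 96
prefactor² = (2J+1)×Δ×N² = 32/35
  k=1: −1/(1!×2!×1!×2!×0!×0!) = -1/4
  k=2: +1/(2!×1!×0!×1!×1!×1!) = 1/2
Σ = 1/4  ⇒  CG² = 32/35×1/4² = 2/35
CG = +√(2/35) = +0.239046

+0.239046  (= +√(2/35))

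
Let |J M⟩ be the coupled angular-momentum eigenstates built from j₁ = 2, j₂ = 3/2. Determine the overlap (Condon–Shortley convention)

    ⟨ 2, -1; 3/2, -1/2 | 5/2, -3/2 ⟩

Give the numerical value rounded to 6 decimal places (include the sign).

√[6·1!3!2!/7! · 1!3!1!2!1!4!] = √(144/35)
  +(−1)^0/∏(0,1,3,1,0,1)! = 1/6  (running 1/6)
  +(−1)^1/∏(1,0,2,0,1,2)! = -1/4  (running -1/12)
⟨..|..⟩ = √(144/35)·(-1/12) = -0.169031

−√(1/35) = -0.169031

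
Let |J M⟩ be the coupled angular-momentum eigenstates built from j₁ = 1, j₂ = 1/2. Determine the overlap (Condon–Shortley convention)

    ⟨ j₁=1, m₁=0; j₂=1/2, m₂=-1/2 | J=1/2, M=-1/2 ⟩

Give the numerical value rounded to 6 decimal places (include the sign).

√[2·1!1!0!/3! · 1!1!0!1!0!1!] = √(1/3)
  +(−1)^0/∏(0,1,1,0,0,0)! = 1  (running 1)
⟨..|..⟩ = √(1/3)·(1) = +0.577350

+√(1/3) = +0.577350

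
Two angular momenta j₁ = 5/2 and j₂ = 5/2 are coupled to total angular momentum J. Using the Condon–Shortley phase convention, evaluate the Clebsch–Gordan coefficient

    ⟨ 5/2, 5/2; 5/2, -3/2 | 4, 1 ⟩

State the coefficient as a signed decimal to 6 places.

+√(1/7) ≈ +0.377964

triangle: 1!·4!·4!/10! = 576/3628800
(j±m)!: 5!·0!·1!·4!·5!·3! = 2073600
prefactor² = (2J+1)·Δ·N² = 20736/7
  k=0: +1/(0!·1!·0!·1!·4!·3!) = 1/144
Σ = 1/144  ⇒  CG² = 20736/7·1/144² = 1/7
CG = +√(1/7) = +0.377964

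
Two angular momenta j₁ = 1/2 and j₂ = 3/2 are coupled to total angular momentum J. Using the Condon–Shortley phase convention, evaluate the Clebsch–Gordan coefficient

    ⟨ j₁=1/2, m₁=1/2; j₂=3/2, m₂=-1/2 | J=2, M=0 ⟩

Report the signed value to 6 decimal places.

j₁+j₂−J=0  J+j₁−j₂=1  J−j₁+j₂=3  j₁+j₂+J+1=5
(j₁±m₁, j₂±m₂, J±M) = (1,0,1,2,2,2)
P² = 2
sum k=0..0:
  [0] +1/2 = 1/2
S = 1/2
C² = P²·S² = 1/2 ; C = +0.707107

+0.707107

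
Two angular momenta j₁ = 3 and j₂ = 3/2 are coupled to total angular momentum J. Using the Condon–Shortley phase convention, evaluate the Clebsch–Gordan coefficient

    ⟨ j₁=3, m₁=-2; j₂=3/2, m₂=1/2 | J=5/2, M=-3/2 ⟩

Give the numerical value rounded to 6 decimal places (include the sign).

√[6·2!4!1!/8! · 1!5!2!1!1!4!] = √(288/7)
  +(−1)^1/∏(1,1,4,1,0,0)! = -1/24  (running -1/24)
  +(−1)^2/∏(2,0,3,0,1,1)! = 1/12  (running 1/24)
⟨..|..⟩ = √(288/7)·(1/24) = +0.267261

+√(1/14) = +0.267261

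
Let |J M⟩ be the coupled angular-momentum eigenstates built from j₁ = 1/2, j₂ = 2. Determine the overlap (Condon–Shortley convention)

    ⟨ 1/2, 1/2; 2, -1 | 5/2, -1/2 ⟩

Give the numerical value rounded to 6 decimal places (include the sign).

triangle: 0!*1!*4!/6! = 24/720
(j±m)!: 1!*0!*1!*3!*2!*3! = 72
prefactor² = (2J+1)*Δ*N² = 72/5
  k=0: +1/(0!*0!*0!*1!*1!*3!) = 1/6
Σ = 1/6  ⇒  CG² = 72/5*1/6² = 2/5
CG = +√(2/5) = +0.632456

+√(2/5) = +0.632456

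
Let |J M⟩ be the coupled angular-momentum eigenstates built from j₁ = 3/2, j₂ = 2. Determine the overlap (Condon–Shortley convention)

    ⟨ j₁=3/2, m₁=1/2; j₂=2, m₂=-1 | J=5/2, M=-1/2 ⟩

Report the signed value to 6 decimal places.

j₁+j₂−J=1  J+j₁−j₂=2  J−j₁+j₂=3  j₁+j₂+J+1=7
(j₁±m₁, j₂±m₂, J±M) = (2,1,1,3,2,3)
P² = 72/35
sum k=0..1:
  [0] +1/2 = 1/2
  [1] −1/12 = -1/12
S = 5/12
C² = P²·S² = 5/14 ; C = +0.597614

+√(5/14) = +0.597614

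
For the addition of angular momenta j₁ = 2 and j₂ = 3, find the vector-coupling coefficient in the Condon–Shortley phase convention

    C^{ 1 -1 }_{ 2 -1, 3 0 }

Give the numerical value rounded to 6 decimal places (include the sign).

triangle: 4!·0!·2!/7! = 48/5040
(j±m)!: 1!·3!·3!·3!·0!·2! = 432
prefactor² = (2J+1)·Δ·N² = 432/35
  k=3: −1/(3!·1!·0!·0!·0!·2!) = -1/12
Σ = -1/12  ⇒  CG² = 432/35·(-1/12)² = 3/35
CG = −√(3/35) = -0.292770

-0.292770  (= −√(3/35))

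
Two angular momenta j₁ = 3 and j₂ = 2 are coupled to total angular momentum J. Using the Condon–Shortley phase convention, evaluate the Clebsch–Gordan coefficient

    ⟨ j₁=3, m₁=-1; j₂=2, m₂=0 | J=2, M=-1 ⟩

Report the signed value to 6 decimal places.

+√(1/7) ≈ +0.377964

j₁+j₂−J=3  J+j₁−j₂=3  J−j₁+j₂=1  j₁+j₂+J+1=8
(j₁±m₁, j₂±m₂, J±M) = (2,4,2,2,1,3)
P² = 36/7
sum k=1..2:
  [1] −1/12 = -1/12
  [2] +1/4 = 1/4
S = 1/6
C² = P²·S² = 1/7 ; C = +0.377964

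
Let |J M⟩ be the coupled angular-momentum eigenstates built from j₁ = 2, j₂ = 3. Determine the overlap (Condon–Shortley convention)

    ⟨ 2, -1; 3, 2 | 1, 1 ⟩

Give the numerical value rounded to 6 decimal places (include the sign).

−√(2/7) = -0.534522

triangle: 4!·0!·2!/7! = 48/5040
(j±m)!: 1!·3!·5!·1!·2!·0! = 1440
prefactor² = (2J+1)·Δ·N² = 288/7
  k=3: −1/(3!·1!·0!·2!·0!·0!) = -1/12
Σ = -1/12  ⇒  CG² = 288/7·(-1/12)² = 2/7
CG = −√(2/7) = -0.534522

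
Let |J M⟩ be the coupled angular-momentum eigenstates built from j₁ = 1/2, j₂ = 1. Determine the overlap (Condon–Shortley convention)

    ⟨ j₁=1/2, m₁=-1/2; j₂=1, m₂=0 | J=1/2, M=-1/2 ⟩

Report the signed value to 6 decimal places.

−√(1/3) ≈ -0.577350

j₁+j₂−J=1  J+j₁−j₂=0  J−j₁+j₂=1  j₁+j₂+J+1=3
(j₁±m₁, j₂±m₂, J±M) = (0,1,1,1,0,1)
P² = 1/3
sum k=1..1:
  [1] −1/1 = -1
S = -1
C² = P²·S² = 1/3 ; C = -0.577350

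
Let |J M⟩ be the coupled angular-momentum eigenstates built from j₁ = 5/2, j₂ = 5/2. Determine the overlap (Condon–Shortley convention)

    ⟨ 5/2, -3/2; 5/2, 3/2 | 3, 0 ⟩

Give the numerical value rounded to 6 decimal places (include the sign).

j₁+j₂−J=2  J+j₁−j₂=3  J−j₁+j₂=3  j₁+j₂+J+1=9
(j₁±m₁, j₂±m₂, J±M) = (1,4,4,1,3,3)
P² = 144/5
sum k=1..2:
  [1] −1/36 = -1/36
  [2] +1/8 = 1/8
S = 7/72
C² = P²·S² = 49/180 ; C = +0.521749

+0.521749  (= +√(49/180))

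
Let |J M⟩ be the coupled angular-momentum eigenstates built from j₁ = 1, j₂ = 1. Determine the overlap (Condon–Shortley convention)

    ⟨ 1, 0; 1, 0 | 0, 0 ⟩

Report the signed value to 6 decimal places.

j₁+j₂−J=2  J+j₁−j₂=0  J−j₁+j₂=0  j₁+j₂+J+1=3
(j₁±m₁, j₂±m₂, J±M) = (1,1,1,1,0,0)
P² = 1/3
sum k=1..1:
  [1] −1/1 = -1
S = -1
C² = P²·S² = 1/3 ; C = -0.577350

−√(1/3) = -0.577350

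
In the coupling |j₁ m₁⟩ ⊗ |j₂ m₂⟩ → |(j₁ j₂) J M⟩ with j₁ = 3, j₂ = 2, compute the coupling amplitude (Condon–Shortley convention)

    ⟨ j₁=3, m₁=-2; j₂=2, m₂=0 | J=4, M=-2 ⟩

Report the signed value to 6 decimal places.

j₁+j₂−J=1  J+j₁−j₂=5  J−j₁+j₂=3  j₁+j₂+J+1=10
(j₁±m₁, j₂±m₂, J±M) = (1,5,2,2,2,6)
P² = 8640/7
sum k=0..1:
  [0] +1/240 = 1/240
  [1] −1/48 = -1/48
S = -1/60
C² = P²·S² = 12/35 ; C = -0.585540

−√(12/35) = -0.585540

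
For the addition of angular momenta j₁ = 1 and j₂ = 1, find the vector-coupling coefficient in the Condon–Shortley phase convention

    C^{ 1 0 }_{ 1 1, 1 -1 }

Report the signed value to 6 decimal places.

triangle: 1!*1!*1!/4! = 1/24
(j±m)!: 2!*0!*0!*2!*1!*1! = 4
prefactor² = (2J+1)*Δ*N² = 1/2
  k=0: +1/(0!*1!*0!*0!*1!*1!) = 1
Σ = 1  ⇒  CG² = 1/2*1² = 1/2
CG = +√(1/2) = +0.707107

+0.707107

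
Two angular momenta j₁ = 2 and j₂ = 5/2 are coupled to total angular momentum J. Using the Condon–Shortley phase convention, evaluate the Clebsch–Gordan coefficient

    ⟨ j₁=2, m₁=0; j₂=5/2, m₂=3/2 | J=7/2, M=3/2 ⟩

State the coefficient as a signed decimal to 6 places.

triangle: 1!·3!·4!/9! = 144/362880
(j±m)!: 2!·2!·4!·1!·5!·2! = 23040
prefactor² = (2J+1)·Δ·N² = 512/7
  k=0: +1/(0!·1!·2!·4!·1!·0!) = 1/48
  k=1: −1/(1!·0!·1!·3!·2!·1!) = -1/12
Σ = -1/16  ⇒  CG² = 512/7·(-1/16)² = 2/7
CG = −√(2/7) = -0.534522

-0.534522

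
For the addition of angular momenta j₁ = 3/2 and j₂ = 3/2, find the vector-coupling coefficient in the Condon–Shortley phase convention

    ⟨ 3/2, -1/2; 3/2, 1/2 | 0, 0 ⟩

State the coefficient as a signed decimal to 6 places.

j₁+j₂−J=3  J+j₁−j₂=0  J−j₁+j₂=0  j₁+j₂+J+1=4
(j₁±m₁, j₂±m₂, J±M) = (1,2,2,1,0,0)
P² = 1
sum k=2..2:
  [2] +1/2 = 1/2
S = 1/2
C² = P²·S² = 1/4 ; C = +0.500000

+√(1/4) = +0.500000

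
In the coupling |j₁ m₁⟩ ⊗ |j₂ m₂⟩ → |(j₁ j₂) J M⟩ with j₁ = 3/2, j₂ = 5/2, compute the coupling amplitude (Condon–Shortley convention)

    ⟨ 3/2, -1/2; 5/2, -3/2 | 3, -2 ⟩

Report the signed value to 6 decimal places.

+0.288675  (= +√(1/12))

triangle: 1!·2!·4!/8! = 48/40320
(j±m)!: 1!·2!·1!·4!·1!·5! = 5760
prefactor² = (2J+1)·Δ·N² = 48
  k=0: +1/(0!·1!·2!·1!·0!·3!) = 1/12
  k=1: −1/(1!·0!·1!·0!·1!·4!) = -1/24
Σ = 1/24  ⇒  CG² = 48·1/24² = 1/12
CG = +√(1/12) = +0.288675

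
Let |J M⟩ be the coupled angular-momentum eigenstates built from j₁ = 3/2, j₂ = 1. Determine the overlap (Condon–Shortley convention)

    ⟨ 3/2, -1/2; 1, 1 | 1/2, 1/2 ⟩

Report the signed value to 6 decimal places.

+0.408248

j₁+j₂−J=2  J+j₁−j₂=1  J−j₁+j₂=0  j₁+j₂+J+1=4
(j₁±m₁, j₂±m₂, J±M) = (1,2,2,0,1,0)
P² = 2/3
sum k=2..2:
  [2] +1/2 = 1/2
S = 1/2
C² = P²·S² = 1/6 ; C = +0.408248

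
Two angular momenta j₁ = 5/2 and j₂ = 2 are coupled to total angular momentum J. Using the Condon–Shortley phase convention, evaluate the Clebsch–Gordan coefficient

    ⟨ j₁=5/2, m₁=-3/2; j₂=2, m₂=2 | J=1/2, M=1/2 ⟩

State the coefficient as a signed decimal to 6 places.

+√(1/15) = +0.258199

triangle: 4!*1!*0!/6! = 24/720
(j±m)!: 1!*4!*4!*0!*1!*0! = 576
prefactor² = (2J+1)*Δ*N² = 192/5
  k=4: +1/(4!*0!*0!*0!*1!*0!) = 1/24
Σ = 1/24  ⇒  CG² = 192/5*1/24² = 1/15
CG = +√(1/15) = +0.258199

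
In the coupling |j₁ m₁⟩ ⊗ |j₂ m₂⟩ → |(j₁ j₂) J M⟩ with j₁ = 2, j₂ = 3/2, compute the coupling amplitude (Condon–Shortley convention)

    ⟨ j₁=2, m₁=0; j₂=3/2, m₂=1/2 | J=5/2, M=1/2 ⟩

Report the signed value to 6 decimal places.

j₁+j₂−J=1  J+j₁−j₂=3  J−j₁+j₂=2  j₁+j₂+J+1=7
(j₁±m₁, j₂±m₂, J±M) = (2,2,2,1,3,2)
P² = 48/35
sum k=0..1:
  [0] +1/4 = 1/4
  [1] −1/2 = -1/2
S = -1/4
C² = P²·S² = 3/35 ; C = -0.292770

-0.292770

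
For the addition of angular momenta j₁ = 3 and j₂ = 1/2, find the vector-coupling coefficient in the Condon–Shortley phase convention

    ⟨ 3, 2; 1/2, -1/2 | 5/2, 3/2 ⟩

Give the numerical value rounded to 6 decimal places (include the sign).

+0.845154

j₁+j₂−J=1  J+j₁−j₂=5  J−j₁+j₂=0  j₁+j₂+J+1=7
(j₁±m₁, j₂±m₂, J±M) = (5,1,0,1,4,1)
P² = 2880/7
sum k=0..0:
  [0] +1/24 = 1/24
S = 1/24
C² = P²·S² = 5/7 ; C = +0.845154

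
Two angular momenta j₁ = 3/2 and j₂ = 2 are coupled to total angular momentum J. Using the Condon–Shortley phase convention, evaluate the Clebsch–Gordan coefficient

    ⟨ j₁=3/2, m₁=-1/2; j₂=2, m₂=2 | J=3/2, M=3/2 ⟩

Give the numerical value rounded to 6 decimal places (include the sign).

+0.632456

triangle: 2!×1!×2!/6! = 4/720
(j±m)!: 1!×2!×4!×0!×3!×0! = 288
prefactor² = (2J+1)×Δ×N² = 32/5
  k=2: +1/(2!×0!×0!×2!×1!×0!) = 1/4
Σ = 1/4  ⇒  CG² = 32/5×1/4² = 2/5
CG = +√(2/5) = +0.632456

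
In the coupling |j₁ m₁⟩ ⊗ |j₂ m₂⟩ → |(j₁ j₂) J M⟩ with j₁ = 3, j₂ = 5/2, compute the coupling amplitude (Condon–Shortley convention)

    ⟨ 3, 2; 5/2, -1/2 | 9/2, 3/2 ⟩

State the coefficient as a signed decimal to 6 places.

triangle: 1!*5!*4!/11! = 2880/39916800
(j±m)!: 5!*1!*2!*3!*6!*3! = 6220800
prefactor² = (2J+1)*Δ*N² = 345600/77
  k=0: +1/(0!*1!*1!*2!*4!*2!) = 1/96
  k=1: −1/(1!*0!*0!*1!*5!*3!) = -1/720
Σ = 13/1440  ⇒  CG² = 345600/77*13/1440² = 169/462
CG = +√(169/462) = +0.604815

+√(169/462) ≈ +0.604815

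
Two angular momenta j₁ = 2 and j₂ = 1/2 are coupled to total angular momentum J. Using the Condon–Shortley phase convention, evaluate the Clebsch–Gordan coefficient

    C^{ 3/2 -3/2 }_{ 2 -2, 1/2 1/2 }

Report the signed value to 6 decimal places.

j₁+j₂−J=1  J+j₁−j₂=3  J−j₁+j₂=0  j₁+j₂+J+1=5
(j₁±m₁, j₂±m₂, J±M) = (0,4,1,0,0,3)
P² = 144/5
sum k=1..1:
  [1] −1/6 = -1/6
S = -1/6
C² = P²·S² = 4/5 ; C = -0.894427

−√(4/5) = -0.894427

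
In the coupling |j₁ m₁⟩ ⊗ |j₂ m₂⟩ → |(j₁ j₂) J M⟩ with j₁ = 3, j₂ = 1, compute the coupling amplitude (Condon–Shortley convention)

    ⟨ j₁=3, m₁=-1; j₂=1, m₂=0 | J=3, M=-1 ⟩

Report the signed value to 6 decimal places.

triangle: 1!×5!×1!/8! = 120/40320
(j±m)!: 2!×4!×1!×1!×2!×4! = 2304
prefactor² = (2J+1)×Δ×N² = 48
  k=0: +1/(0!×1!×4!×1!×1!×0!) = 1/24
  k=1: −1/(1!×0!×3!×0!×2!×1!) = -1/12
Σ = -1/24  ⇒  CG² = 48×(-1/24)² = 1/12
CG = −√(1/12) = -0.288675

-0.288675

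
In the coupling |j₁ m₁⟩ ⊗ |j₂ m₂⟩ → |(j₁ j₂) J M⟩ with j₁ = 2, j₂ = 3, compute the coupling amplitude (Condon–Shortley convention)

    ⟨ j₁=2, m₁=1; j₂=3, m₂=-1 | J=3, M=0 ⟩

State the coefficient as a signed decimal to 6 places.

+0.182574  (= +√(1/30))

triangle: 2!·2!·4!/9! = 96/362880
(j±m)!: 3!·1!·2!·4!·3!·3! = 10368
prefactor² = (2J+1)·Δ·N² = 96/5
  k=0: +1/(0!·2!·1!·2!·1!·2!) = 1/8
  k=1: −1/(1!·1!·0!·1!·2!·3!) = -1/12
Σ = 1/24  ⇒  CG² = 96/5·1/24² = 1/30
CG = +√(1/30) = +0.182574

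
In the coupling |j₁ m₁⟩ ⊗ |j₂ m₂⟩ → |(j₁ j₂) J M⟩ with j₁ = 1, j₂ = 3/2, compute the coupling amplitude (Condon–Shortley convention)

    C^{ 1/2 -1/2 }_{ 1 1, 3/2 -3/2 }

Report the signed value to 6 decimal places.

√[2·2!0!1!/4! · 2!0!0!3!0!1!] = √(2)
  +(−1)^0/∏(0,2,0,0,0,1)! = 1/2  (running 1/2)
⟨..|..⟩ = √(2)·(1/2) = +0.707107

+0.707107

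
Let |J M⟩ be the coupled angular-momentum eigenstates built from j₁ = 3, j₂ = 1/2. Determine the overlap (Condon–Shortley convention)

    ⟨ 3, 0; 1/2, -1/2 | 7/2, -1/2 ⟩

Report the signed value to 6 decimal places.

√[8·0!6!1!/8! · 3!3!0!1!3!4!] = √(5184/7)
  +(−1)^0/∏(0,0,3,0,3,1)! = 1/36  (running 1/36)
⟨..|..⟩ = √(5184/7)·(1/36) = +0.755929

+0.755929  (= +√(4/7))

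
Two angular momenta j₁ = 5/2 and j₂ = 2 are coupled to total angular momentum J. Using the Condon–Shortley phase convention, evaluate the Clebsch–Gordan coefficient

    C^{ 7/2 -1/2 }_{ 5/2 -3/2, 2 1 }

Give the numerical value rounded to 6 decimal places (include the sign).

−√(121/315) ≈ -0.619780

triangle: 1!*4!*3!/9! = 144/362880
(j±m)!: 1!*4!*3!*1!*3!*4! = 20736
prefactor² = (2J+1)*Δ*N² = 2304/35
  k=0: +1/(0!*1!*4!*3!*0!*0!) = 1/144
  k=1: −1/(1!*0!*3!*2!*1!*1!) = -1/12
Σ = -11/144  ⇒  CG² = 2304/35*(-11/144)² = 121/315
CG = −√(121/315) = -0.619780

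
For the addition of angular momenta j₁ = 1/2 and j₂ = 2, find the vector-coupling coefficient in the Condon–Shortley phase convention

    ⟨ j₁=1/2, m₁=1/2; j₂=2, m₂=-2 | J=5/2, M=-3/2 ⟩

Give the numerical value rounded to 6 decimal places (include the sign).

√[6·0!1!4!/6! · 1!0!0!4!1!4!] = √(576/5)
  +(−1)^0/∏(0,0,0,0,1,4)! = 1/24  (running 1/24)
⟨..|..⟩ = √(576/5)·(1/24) = +0.447214

+√(1/5) ≈ +0.447214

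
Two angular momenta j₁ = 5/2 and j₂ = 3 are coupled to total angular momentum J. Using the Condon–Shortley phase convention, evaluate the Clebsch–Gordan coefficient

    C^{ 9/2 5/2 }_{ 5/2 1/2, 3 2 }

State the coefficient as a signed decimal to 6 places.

-0.497468

√[10·1!4!5!/11! · 3!2!5!1!7!2!] = √(115200/11)
  +(−1)^0/∏(0,1,2,5,2,0)! = 1/480  (running 1/480)
  +(−1)^1/∏(1,0,1,4,3,1)! = -1/144  (running -7/1440)
⟨..|..⟩ = √(115200/11)·(-7/1440) = -0.497468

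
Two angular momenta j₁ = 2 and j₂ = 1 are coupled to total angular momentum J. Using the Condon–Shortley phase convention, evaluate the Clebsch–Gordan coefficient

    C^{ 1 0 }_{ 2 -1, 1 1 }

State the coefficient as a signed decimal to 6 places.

+√(3/10) = +0.547723

j₁+j₂−J=2  J+j₁−j₂=2  J−j₁+j₂=0  j₁+j₂+J+1=5
(j₁±m₁, j₂±m₂, J±M) = (1,3,2,0,1,1)
P² = 6/5
sum k=2..2:
  [2] +1/2 = 1/2
S = 1/2
C² = P²·S² = 3/10 ; C = +0.547723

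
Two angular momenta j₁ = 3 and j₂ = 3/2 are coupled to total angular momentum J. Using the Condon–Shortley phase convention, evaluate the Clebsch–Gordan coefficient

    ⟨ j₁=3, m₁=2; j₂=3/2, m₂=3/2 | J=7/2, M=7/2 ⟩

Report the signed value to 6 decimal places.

-0.577350

√[8·1!5!2!/9! · 5!1!3!0!7!0!] = √(19200)
  +(−1)^1/∏(1,0,0,2,5,0)! = -1/240  (running -1/240)
⟨..|..⟩ = √(19200)·(-1/240) = -0.577350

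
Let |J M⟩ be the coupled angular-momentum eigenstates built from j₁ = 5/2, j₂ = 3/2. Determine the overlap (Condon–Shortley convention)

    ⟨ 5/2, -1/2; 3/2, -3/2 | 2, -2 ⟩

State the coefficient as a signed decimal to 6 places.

j₁+j₂−J=2  J+j₁−j₂=3  J−j₁+j₂=1  j₁+j₂+J+1=7
(j₁±m₁, j₂±m₂, J±M) = (2,3,0,3,0,4)
P² = 144/7
sum k=0..0:
  [0] +1/12 = 1/12
S = 1/12
C² = P²·S² = 1/7 ; C = +0.377964

+0.377964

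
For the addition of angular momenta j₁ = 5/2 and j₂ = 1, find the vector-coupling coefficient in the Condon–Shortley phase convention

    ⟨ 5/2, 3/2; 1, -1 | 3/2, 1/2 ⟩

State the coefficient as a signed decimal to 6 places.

j₁+j₂−J=2  J+j₁−j₂=3  J−j₁+j₂=0  j₁+j₂+J+1=6
(j₁±m₁, j₂±m₂, J±M) = (4,1,0,2,2,1)
P² = 32/5
sum k=0..0:
  [0] +1/4 = 1/4
S = 1/4
C² = P²·S² = 2/5 ; C = +0.632456

+0.632456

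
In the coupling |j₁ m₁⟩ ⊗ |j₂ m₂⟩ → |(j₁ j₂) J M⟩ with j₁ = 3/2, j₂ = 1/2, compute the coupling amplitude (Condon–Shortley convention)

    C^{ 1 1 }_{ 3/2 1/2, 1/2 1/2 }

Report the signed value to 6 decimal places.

-0.500000  (= −√(1/4))

j₁+j₂−J=1  J+j₁−j₂=2  J−j₁+j₂=0  j₁+j₂+J+1=4
(j₁±m₁, j₂±m₂, J±M) = (2,1,1,0,2,0)
P² = 1
sum k=1..1:
  [1] −1/2 = -1/2
S = -1/2
C² = P²·S² = 1/4 ; C = -0.500000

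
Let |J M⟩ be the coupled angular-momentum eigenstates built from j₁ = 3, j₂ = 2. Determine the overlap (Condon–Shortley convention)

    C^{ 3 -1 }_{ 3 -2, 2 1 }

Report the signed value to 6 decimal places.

+√(1/4) = +0.500000

triangle: 2!*4!*2!/9! = 96/362880
(j±m)!: 1!*5!*3!*1!*2!*4! = 34560
prefactor² = (2J+1)*Δ*N² = 64
  k=1: −1/(1!*1!*4!*2!*0!*0!) = -1/48
  k=2: +1/(2!*0!*3!*1!*1!*1!) = 1/12
Σ = 1/16  ⇒  CG² = 64*1/16² = 1/4
CG = +√(1/4) = +0.500000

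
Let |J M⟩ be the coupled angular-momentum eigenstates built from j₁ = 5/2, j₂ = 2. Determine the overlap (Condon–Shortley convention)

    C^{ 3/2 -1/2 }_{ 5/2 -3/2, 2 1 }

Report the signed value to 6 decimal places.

+0.138013

triangle: 3!*2!*1!/7! = 12/5040
(j±m)!: 1!*4!*3!*1!*1!*2! = 288
prefactor² = (2J+1)*Δ*N² = 96/35
  k=2: +1/(2!*1!*2!*1!*0!*0!) = 1/4
  k=3: −1/(3!*0!*1!*0!*1!*1!) = -1/6
Σ = 1/12  ⇒  CG² = 96/35*1/12² = 2/105
CG = +√(2/105) = +0.138013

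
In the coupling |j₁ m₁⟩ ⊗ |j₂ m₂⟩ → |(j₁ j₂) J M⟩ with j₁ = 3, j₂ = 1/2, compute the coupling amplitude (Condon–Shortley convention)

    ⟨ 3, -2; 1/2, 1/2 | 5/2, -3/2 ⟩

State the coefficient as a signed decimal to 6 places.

√[6·1!5!0!/7! · 1!5!1!0!1!4!] = √(2880/7)
  +(−1)^1/∏(1,0,4,0,1,0)! = -1/24  (running -1/24)
⟨..|..⟩ = √(2880/7)·(-1/24) = -0.845154

−√(5/7) = -0.845154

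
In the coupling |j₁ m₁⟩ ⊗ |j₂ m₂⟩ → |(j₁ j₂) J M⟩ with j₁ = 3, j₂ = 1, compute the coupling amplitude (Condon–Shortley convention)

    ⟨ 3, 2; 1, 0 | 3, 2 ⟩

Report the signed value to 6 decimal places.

j₁+j₂−J=1  J+j₁−j₂=5  J−j₁+j₂=1  j₁+j₂+J+1=8
(j₁±m₁, j₂±m₂, J±M) = (5,1,1,1,5,1)
P² = 300
sum k=0..1:
  [0] +1/24 = 1/24
  [1] −1/120 = -1/120
S = 1/30
C² = P²·S² = 1/3 ; C = +0.577350

+√(1/3) = +0.577350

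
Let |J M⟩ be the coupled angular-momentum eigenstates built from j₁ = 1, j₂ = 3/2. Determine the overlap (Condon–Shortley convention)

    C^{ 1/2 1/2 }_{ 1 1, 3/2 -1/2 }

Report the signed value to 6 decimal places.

√[2·2!0!1!/4! · 2!0!1!2!1!0!] = √(2/3)
  +(−1)^0/∏(0,2,0,1,0,0)! = 1/2  (running 1/2)
⟨..|..⟩ = √(2/3)·(1/2) = +0.408248

+0.408248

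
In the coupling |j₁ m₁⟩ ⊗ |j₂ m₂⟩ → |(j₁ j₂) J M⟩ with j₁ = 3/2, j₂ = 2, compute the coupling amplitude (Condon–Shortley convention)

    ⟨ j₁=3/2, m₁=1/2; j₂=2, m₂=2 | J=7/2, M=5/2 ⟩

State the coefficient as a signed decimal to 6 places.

+0.654654  (= +√(3/7))

j₁+j₂−J=0  J+j₁−j₂=3  J−j₁+j₂=4  j₁+j₂+J+1=8
(j₁±m₁, j₂±m₂, J±M) = (2,1,4,0,6,1)
P² = 6912/7
sum k=0..0:
  [0] +1/48 = 1/48
S = 1/48
C² = P²·S² = 3/7 ; C = +0.654654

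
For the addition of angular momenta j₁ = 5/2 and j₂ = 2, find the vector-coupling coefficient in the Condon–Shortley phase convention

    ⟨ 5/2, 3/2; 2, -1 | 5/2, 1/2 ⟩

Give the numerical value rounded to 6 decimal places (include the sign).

+√(6/35) ≈ +0.414039

triangle: 2!*3!*2!/8! = 24/40320
(j±m)!: 4!*1!*1!*3!*3!*2! = 1728
prefactor² = (2J+1)*Δ*N² = 216/35
  k=0: +1/(0!*2!*1!*1!*2!*1!) = 1/4
  k=1: −1/(1!*1!*0!*0!*3!*2!) = -1/12
Σ = 1/6  ⇒  CG² = 216/35*1/6² = 6/35
CG = +√(6/35) = +0.414039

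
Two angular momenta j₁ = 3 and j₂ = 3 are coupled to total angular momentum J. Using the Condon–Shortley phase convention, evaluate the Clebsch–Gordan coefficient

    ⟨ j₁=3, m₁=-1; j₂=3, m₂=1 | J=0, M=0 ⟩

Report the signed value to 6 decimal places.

+0.377964

j₁+j₂−J=6  J+j₁−j₂=0  J−j₁+j₂=0  j₁+j₂+J+1=7
(j₁±m₁, j₂±m₂, J±M) = (2,4,4,2,0,0)
P² = 2304/7
sum k=4..4:
  [4] +1/48 = 1/48
S = 1/48
C² = P²·S² = 1/7 ; C = +0.377964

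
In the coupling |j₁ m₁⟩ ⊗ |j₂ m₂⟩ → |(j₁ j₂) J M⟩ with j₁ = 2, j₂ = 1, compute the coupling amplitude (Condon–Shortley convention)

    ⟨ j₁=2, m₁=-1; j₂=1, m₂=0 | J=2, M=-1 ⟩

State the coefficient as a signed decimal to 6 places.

j₁+j₂−J=1  J+j₁−j₂=3  J−j₁+j₂=1  j₁+j₂+J+1=6
(j₁±m₁, j₂±m₂, J±M) = (1,3,1,1,1,3)
P² = 3/2
sum k=0..1:
  [0] +1/6 = 1/6
  [1] −1/2 = -1/2
S = -1/3
C² = P²·S² = 1/6 ; C = -0.408248

-0.408248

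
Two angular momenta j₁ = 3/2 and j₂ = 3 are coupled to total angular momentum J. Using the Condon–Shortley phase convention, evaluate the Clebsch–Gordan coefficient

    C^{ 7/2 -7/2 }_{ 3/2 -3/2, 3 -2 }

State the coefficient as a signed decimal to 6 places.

−√(1/3) = -0.577350

j₁+j₂−J=1  J+j₁−j₂=2  J−j₁+j₂=5  j₁+j₂+J+1=9
(j₁±m₁, j₂±m₂, J±M) = (0,3,1,5,0,7)
P² = 19200
sum k=1..1:
  [1] −1/240 = -1/240
S = -1/240
C² = P²·S² = 1/3 ; C = -0.577350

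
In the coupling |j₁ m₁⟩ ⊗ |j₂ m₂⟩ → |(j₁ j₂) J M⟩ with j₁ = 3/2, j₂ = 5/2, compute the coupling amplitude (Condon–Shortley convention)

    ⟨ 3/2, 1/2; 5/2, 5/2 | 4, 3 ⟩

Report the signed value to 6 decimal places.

+0.612372

triangle: 0!×3!×5!/9! = 720/362880
(j±m)!: 2!×1!×5!×0!×7!×1! = 1209600
prefactor² = (2J+1)×Δ×N² = 21600
  k=0: +1/(0!×0!×1!×5!×2!×0!) = 1/240
Σ = 1/240  ⇒  CG² = 21600×1/240² = 3/8
CG = +√(3/8) = +0.612372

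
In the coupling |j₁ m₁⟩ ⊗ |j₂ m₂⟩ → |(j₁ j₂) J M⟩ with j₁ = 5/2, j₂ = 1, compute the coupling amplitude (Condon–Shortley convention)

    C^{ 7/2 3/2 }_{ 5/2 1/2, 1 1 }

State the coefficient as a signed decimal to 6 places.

+√(10/21) ≈ +0.690066

triangle: 0!·5!·2!/8! = 240/40320
(j±m)!: 3!·2!·2!·0!·5!·2! = 5760
prefactor² = (2J+1)·Δ·N² = 1920/7
  k=0: +1/(0!·0!·2!·2!·3!·0!) = 1/24
Σ = 1/24  ⇒  CG² = 1920/7·1/24² = 10/21
CG = +√(10/21) = +0.690066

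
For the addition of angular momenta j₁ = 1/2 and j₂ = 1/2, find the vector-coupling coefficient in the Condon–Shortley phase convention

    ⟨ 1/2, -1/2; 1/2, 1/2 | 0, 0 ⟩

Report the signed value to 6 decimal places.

√[1·1!0!0!/2! · 0!1!1!0!0!0!] = √(1/2)
  +(−1)^1/∏(1,0,0,0,0,0)! = -1  (running -1)
⟨..|..⟩ = √(1/2)·(-1) = -0.707107

−√(1/2) ≈ -0.707107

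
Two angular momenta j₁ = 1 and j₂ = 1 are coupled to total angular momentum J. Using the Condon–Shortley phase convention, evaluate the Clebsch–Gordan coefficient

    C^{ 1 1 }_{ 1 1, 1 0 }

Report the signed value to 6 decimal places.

+0.707107

triangle: 1!*1!*1!/4! = 1/24
(j±m)!: 2!*0!*1!*1!*2!*0! = 4
prefactor² = (2J+1)*Δ*N² = 1/2
  k=0: +1/(0!*1!*0!*1!*1!*0!) = 1
Σ = 1  ⇒  CG² = 1/2*1² = 1/2
CG = +√(1/2) = +0.707107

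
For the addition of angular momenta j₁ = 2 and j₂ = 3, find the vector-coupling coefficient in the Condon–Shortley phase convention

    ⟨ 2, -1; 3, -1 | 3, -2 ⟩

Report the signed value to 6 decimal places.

triangle: 2!·2!·4!/9! = 96/362880
(j±m)!: 1!·3!·2!·4!·1!·5! = 34560
prefactor² = (2J+1)·Δ·N² = 64
  k=1: −1/(1!·1!·2!·1!·0!·3!) = -1/12
  k=2: +1/(2!·0!·1!·0!·1!·4!) = 1/48
Σ = -1/16  ⇒  CG² = 64·(-1/16)² = 1/4
CG = −√(1/4) = -0.500000

-0.500000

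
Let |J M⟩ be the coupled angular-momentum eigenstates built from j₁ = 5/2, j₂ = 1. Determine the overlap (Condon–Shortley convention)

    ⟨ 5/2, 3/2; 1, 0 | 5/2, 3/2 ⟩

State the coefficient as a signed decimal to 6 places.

+0.507093  (= +√(9/35))

j₁+j₂−J=1  J+j₁−j₂=4  J−j₁+j₂=1  j₁+j₂+J+1=7
(j₁±m₁, j₂±m₂, J±M) = (4,1,1,1,4,1)
P² = 576/35
sum k=0..1:
  [0] +1/6 = 1/6
  [1] −1/24 = -1/24
S = 1/8
C² = P²·S² = 9/35 ; C = +0.507093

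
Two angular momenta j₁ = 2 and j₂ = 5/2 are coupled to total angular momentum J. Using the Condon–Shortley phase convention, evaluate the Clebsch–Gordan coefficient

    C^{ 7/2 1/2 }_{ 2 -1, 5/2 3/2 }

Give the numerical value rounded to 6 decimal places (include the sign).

-0.619780

√[8·1!3!4!/9! · 1!3!4!1!4!3!] = √(2304/35)
  +(−1)^0/∏(0,1,3,4,0,0)! = 1/144  (running 1/144)
  +(−1)^1/∏(1,0,2,3,1,1)! = -1/12  (running -11/144)
⟨..|..⟩ = √(2304/35)·(-11/144) = -0.619780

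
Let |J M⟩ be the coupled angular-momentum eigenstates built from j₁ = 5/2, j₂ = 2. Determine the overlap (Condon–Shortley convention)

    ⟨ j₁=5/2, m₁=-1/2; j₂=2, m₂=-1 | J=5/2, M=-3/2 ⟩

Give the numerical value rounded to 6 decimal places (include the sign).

−√(6/35) = -0.414039

√[6·2!3!2!/8! · 2!3!1!3!1!4!] = √(216/35)
  +(−1)^0/∏(0,2,3,1,0,1)! = 1/12  (running 1/12)
  +(−1)^1/∏(1,1,2,0,1,2)! = -1/4  (running -1/6)
⟨..|..⟩ = √(216/35)·(-1/6) = -0.414039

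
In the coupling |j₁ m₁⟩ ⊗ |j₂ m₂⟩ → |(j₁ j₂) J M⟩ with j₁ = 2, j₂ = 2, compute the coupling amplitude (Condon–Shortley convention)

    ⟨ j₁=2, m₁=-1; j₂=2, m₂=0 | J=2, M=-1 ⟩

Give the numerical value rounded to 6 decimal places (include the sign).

√[5·2!2!2!/7! · 1!3!2!2!1!3!] = √(8/7)
  +(−1)^1/∏(1,1,2,1,0,1)! = -1/2  (running -1/2)
  +(−1)^2/∏(2,0,1,0,1,2)! = 1/4  (running -1/4)
⟨..|..⟩ = √(8/7)·(-1/4) = -0.267261

−√(1/14) ≈ -0.267261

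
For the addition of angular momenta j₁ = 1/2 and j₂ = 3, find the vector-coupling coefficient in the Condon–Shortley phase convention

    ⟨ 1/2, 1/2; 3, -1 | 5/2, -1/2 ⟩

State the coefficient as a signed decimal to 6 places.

+0.755929

triangle: 1!×0!×5!/7! = 120/5040
(j±m)!: 1!×0!×2!×4!×2!×3! = 576
prefactor² = (2J+1)×Δ×N² = 576/7
  k=0: +1/(0!×1!×0!×2!×0!×3!) = 1/12
Σ = 1/12  ⇒  CG² = 576/7×1/12² = 4/7
CG = +√(4/7) = +0.755929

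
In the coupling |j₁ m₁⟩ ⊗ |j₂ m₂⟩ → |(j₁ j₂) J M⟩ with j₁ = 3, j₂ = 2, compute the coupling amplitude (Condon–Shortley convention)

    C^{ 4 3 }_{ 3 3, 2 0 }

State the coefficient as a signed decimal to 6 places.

+0.670820  (= +√(9/20))

triangle: 1!*5!*3!/10! = 720/3628800
(j±m)!: 6!*0!*2!*2!*7!*1! = 14515200
prefactor² = (2J+1)*Δ*N² = 25920
  k=0: +1/(0!*1!*0!*2!*5!*1!) = 1/240
Σ = 1/240  ⇒  CG² = 25920*1/240² = 9/20
CG = +√(9/20) = +0.670820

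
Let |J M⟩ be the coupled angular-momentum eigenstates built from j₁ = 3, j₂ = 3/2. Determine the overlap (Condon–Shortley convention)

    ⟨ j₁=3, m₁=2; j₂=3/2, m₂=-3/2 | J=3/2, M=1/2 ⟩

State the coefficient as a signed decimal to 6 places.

+0.534522  (= +√(2/7))

j₁+j₂−J=3  J+j₁−j₂=3  J−j₁+j₂=0  j₁+j₂+J+1=7
(j₁±m₁, j₂±m₂, J±M) = (5,1,0,3,2,1)
P² = 288/7
sum k=0..0:
  [0] +1/12 = 1/12
S = 1/12
C² = P²·S² = 2/7 ; C = +0.534522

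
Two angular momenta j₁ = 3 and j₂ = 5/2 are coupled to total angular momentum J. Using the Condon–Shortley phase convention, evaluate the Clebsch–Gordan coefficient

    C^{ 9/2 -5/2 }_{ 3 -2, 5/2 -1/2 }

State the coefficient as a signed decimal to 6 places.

-0.497468  (= −√(49/198))

j₁+j₂−J=1  J+j₁−j₂=5  J−j₁+j₂=4  j₁+j₂+J+1=11
(j₁±m₁, j₂±m₂, J±M) = (1,5,2,3,2,7)
P² = 115200/11
sum k=0..1:
  [0] +1/480 = 1/480
  [1] −1/144 = -1/144
S = -7/1440
C² = P²·S² = 49/198 ; C = -0.497468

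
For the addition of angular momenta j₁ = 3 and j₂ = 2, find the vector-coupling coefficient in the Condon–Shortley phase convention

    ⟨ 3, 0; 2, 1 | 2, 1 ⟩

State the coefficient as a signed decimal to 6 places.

+√(2/7) ≈ +0.534522

√[5·3!3!1!/8! · 3!3!3!1!3!1!] = √(81/14)
  +(−1)^2/∏(2,1,1,1,2,0)! = 1/4  (running 1/4)
  +(−1)^3/∏(3,0,0,0,3,1)! = -1/36  (running 2/9)
⟨..|..⟩ = √(81/14)·(2/9) = +0.534522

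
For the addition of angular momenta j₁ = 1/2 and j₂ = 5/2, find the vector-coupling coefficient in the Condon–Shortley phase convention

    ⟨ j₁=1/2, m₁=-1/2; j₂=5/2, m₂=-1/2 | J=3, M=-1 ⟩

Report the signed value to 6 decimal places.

j₁+j₂−J=0  J+j₁−j₂=1  J−j₁+j₂=5  j₁+j₂+J+1=7
(j₁±m₁, j₂±m₂, J±M) = (0,1,2,3,2,4)
P² = 96
sum k=0..0:
  [0] +1/12 = 1/12
S = 1/12
C² = P²·S² = 2/3 ; C = +0.816497

+√(2/3) ≈ +0.816497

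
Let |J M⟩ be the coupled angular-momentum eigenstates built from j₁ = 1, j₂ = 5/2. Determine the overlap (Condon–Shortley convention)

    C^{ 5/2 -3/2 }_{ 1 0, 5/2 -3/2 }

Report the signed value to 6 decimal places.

+√(9/35) = +0.507093

√[6·1!1!4!/7! · 1!1!1!4!1!4!] = √(576/35)
  +(−1)^0/∏(0,1,1,1,0,3)! = 1/6  (running 1/6)
  +(−1)^1/∏(1,0,0,0,1,4)! = -1/24  (running 1/8)
⟨..|..⟩ = √(576/35)·(1/8) = +0.507093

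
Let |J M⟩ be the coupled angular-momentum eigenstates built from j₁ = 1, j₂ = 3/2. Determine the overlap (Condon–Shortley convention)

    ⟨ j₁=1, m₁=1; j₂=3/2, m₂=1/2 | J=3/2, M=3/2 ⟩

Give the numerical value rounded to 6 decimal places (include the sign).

√[4·1!1!2!/5! · 2!0!2!1!3!0!] = √(8/5)
  +(−1)^0/∏(0,1,0,2,1,0)! = 1/2  (running 1/2)
⟨..|..⟩ = √(8/5)·(1/2) = +0.632456

+√(2/5) ≈ +0.632456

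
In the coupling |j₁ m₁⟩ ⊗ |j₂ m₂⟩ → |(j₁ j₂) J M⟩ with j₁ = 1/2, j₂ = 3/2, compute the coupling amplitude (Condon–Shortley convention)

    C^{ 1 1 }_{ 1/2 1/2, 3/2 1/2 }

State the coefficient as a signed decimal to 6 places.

+√(1/4) ≈ +0.500000

√[3·1!0!2!/4! · 1!0!2!1!2!0!] = √(1)
  +(−1)^0/∏(0,1,0,2,0,0)! = 1/2  (running 1/2)
⟨..|..⟩ = √(1)·(1/2) = +0.500000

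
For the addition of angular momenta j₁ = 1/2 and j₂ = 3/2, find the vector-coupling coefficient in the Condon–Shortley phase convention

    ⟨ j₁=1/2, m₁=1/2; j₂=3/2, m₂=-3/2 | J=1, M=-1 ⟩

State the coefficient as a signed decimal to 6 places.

√[3·1!0!2!/4! · 1!0!0!3!0!2!] = √(3)
  +(−1)^0/∏(0,1,0,0,0,2)! = 1/2  (running 1/2)
⟨..|..⟩ = √(3)·(1/2) = +0.866025

+0.866025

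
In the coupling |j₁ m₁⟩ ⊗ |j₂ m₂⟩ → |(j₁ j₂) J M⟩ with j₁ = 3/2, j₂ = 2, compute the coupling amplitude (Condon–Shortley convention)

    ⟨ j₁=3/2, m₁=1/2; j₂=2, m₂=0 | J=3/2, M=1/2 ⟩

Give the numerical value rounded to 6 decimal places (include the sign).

-0.447214  (= −√(1/5))

triangle: 2!×1!×2!/6! = 4/720
(j±m)!: 2!×1!×2!×2!×2!×1! = 16
prefactor² = (2J+1)×Δ×N² = 16/45
  k=0: +1/(0!×2!×1!×2!×0!×0!) = 1/4
  k=1: −1/(1!×1!×0!×1!×1!×1!) = -1
Σ = -3/4  ⇒  CG² = 16/45×(-3/4)² = 1/5
CG = −√(1/5) = -0.447214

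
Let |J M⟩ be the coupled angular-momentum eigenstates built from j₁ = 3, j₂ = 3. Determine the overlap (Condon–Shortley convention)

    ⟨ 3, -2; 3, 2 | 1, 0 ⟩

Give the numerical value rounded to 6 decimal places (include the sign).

+√(1/7) = +0.377964

j₁+j₂−J=5  J+j₁−j₂=1  J−j₁+j₂=1  j₁+j₂+J+1=8
(j₁±m₁, j₂±m₂, J±M) = (1,5,5,1,1,1)
P² = 900/7
sum k=4..5:
  [4] +1/24 = 1/24
  [5] −1/120 = -1/120
S = 1/30
C² = P²·S² = 1/7 ; C = +0.377964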